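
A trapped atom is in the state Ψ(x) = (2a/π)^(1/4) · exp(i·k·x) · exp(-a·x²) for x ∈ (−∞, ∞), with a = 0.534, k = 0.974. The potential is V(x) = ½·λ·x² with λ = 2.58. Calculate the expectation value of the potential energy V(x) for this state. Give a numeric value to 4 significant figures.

⟨V⟩ = ∫ V(x)·|Ψ|² dx.
Gaussian moments: ∫x^(2j)·e^(−2ax²) dx = (2j−1)!!/(4a)^j · √(π/(2a)), odd powers integrate to 0; here √(π/(2a)) = 1.7151.
⟨V⟩ = 0.60393.

0.6039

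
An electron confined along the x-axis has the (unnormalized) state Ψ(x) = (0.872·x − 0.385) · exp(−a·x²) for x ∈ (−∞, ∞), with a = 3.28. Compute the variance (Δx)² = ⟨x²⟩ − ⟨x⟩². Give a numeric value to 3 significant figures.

0.0575

Compute ⟨x⟩ and ⟨x²⟩ separately, then (Δx)² = ⟨x²⟩ − ⟨x⟩².
Expand each integrand as polynomial × e^(−2ax²) and use ∫x^(2j)·e^(−2ax²) dx = (2j−1)!!/(4a)^j · √(π/(2a)), odd powers → 0; here √(π/(2a)) = 0.69203.
Normalization: ∫|Ψ|² dx = 0.14268.
⟨x⟩ = -0.24821 and ⟨x²⟩ = 0.11907.
(Δx)² = 0.11907 − (-0.24821)² = 0.057459.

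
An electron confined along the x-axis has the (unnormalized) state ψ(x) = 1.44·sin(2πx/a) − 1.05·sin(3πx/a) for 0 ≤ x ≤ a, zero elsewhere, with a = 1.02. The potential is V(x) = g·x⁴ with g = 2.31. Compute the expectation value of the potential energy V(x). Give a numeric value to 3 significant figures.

⟨V⟩ = ∫ V(x)·|ψ|² dx / ∫|ψ|² dx.
On 0 ≤ x ≤ a (j ≠ l): ∫sin²(jπx/a) dx = a/2, ∫sin(jπx/a)·sin(lπx/a) dx = 0; diagonal moments ∫x·sin²(jπx/a) dx = a²/4, ∫x²·sin²(jπx/a) dx = a³·(1/6 − 1/(4j²π²)); cross terms ∫x·sin(jπx/a)·sin(lπx/a) dx = 0 for j + l even and −4jla²/(π²(j² − l²)²) for j + l odd, ∫x²·sin(jπx/a)·sin(lπx/a) dx = (−1)^(j+l)·4jla³/(π²(j² − l²)²); higher powers the same way via product-to-sum and parts.
State is unnormalized: ∫|ψ|² dx = 1.6198, and ∫ψ*·V(x)·ψ dx = 1.2818, so ⟨V⟩ = 1.2818 / 1.6198.
⟨V⟩ = 0.79133.

0.791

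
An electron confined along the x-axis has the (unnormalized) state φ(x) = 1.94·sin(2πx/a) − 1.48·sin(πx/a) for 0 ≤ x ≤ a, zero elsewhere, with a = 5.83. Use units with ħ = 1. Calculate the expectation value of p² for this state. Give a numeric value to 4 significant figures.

p² φ = −ħ² d²φ/dx²; ⟨p²⟩ = −ħ² ∫ φ*·φ'' dx / ∫|φ|² dx.
d²/dx² sin(jπx/a) = −(jπ/a)²·sin(jπx/a); on 0 ≤ x ≤ a, ∫sin²(jπx/a) dx = a/2 and ∫sin(jπx/a)·sin(lπx/a) dx = 0 for j ≠ l, so only diagonal terms survive in ∫|φ|² and ∫φ·φ″; ∫φ·φ′ dx = [φ²/2] between the walls = 0.
State is unnormalized: ∫|φ|² dx = 17.356, and ∫φ*·(−ħ² φ'') dx = 14.597, so ⟨p²⟩ = 14.597 / 17.356.
⟨p²⟩ = 0.84103.

0.8410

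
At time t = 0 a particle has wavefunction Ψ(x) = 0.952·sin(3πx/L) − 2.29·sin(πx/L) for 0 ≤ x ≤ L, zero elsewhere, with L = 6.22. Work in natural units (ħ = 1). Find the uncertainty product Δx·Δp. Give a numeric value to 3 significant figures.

0.516

Δx = √(⟨x²⟩−⟨x⟩²), Δp = √(⟨p²⟩−⟨p⟩²).
On 0 ≤ x ≤ L (j ≠ l): ∫sin²(jπx/L) dx = L/2, ∫sin(jπx/L)·sin(lπx/L) dx = 0; diagonal moments ∫x·sin²(jπx/L) dx = L²/4, ∫x²·sin²(jπx/L) dx = L³·(1/6 − 1/(4j²π²)); cross terms ∫x·sin(jπx/L)·sin(lπx/L) dx = 0 for j + l even and −4jlL²/(π²(j² − l²)²) for j + l odd, ∫x²·sin(jπx/L)·sin(lπx/L) dx = (−1)^(j+l)·4jlL³/(π²(j² − l²)²); higher powers the same way via product-to-sum and parts. d²/dx² sin(jπx/L) = −(jπ/L)²·sin(jπx/L); on 0 ≤ x ≤ L, ∫sin²(jπx/L) dx = L/2 and ∫sin(jπx/L)·sin(lπx/L) dx = 0 for j ≠ l, so only diagonal terms survive in ∫|Ψ|² and ∫Ψ·Ψ″; ∫Ψ·Ψ′ dx = [Ψ²/2] between the walls = 0.
Normalization: ∫|Ψ|² dx = 19.128.
⟨x⟩ = 3.1100, ⟨x²⟩ = 10.151 ⇒ Δx = 0.69187.
⟨p⟩ = 0.0000, ⟨p²⟩ = 0.55584 ⇒ Δp = 0.74554.
Δx·Δp = 0.51582.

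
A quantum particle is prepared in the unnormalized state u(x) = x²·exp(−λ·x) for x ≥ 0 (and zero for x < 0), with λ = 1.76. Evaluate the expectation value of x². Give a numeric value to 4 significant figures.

2.421

⟨x²⟩ = ∫ x²·|u|² dx / ∫|u|² dx (integrals over the domain).
Every integrand reduces to terms xʲ·e^(−2λx) on [0, ∞); use ∫₀^∞ xʲ·e^(−2λx) dx = j!/(2λ)^(j+1).
State is unnormalized: ∫|u|² dx = 0.044412, and ∫u*·x²·u dx = 0.10753, so ⟨x²⟩ = 0.10753 / 0.044412.
⟨x²⟩ = 2.4212.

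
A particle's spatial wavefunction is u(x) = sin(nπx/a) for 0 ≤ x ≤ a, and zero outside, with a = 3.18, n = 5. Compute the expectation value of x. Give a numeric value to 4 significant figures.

1.590

⟨x⟩ = ∫ x·|u|² dx / ∫|u|² dx (integrals over the domain).
With sin²θ = (1 − cos2θ)/2 on 0 ≤ x ≤ a: ∫sin²(nπx/a) dx = a/2, ∫x·sin²(nπx/a) dx = a²/4, ∫x²·sin²(nπx/a) dx = a³·(1/6 − 1/(4n²π²)); higher powers xᵏ the same way, integrating xᵏ·cos(2nπx/a) by parts.
State is unnormalized: ∫|u|² dx = 1.5900, and ∫u*·x·u dx = 2.5281, so ⟨x⟩ = 2.5281 / 1.5900.
⟨x⟩ = 1.5900.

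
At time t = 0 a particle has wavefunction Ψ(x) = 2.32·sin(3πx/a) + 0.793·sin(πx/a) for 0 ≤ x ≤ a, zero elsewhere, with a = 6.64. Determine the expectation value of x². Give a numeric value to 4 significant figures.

⟨x²⟩ = ∫ x²·|Ψ|² dx / ∫|Ψ|² dx (integrals over the domain).
On 0 ≤ x ≤ a (j ≠ l): ∫sin²(jπx/a) dx = a/2, ∫sin(jπx/a)·sin(lπx/a) dx = 0; diagonal moments ∫x·sin²(jπx/a) dx = a²/4, ∫x²·sin²(jπx/a) dx = a³·(1/6 − 1/(4j²π²)); cross terms ∫x·sin(jπx/a)·sin(lπx/a) dx = 0 for j + l even and −4jla²/(π²(j² − l²)²) for j + l odd, ∫x²·sin(jπx/a)·sin(lπx/a) dx = (−1)^(j+l)·4jla³/(π²(j² − l²)²); higher powers the same way via product-to-sum and parts.
State is unnormalized: ∫|Ψ|² dx = 19.957, and ∫Ψ*·x²·Ψ dx = 304.67, so ⟨x²⟩ = 304.67 / 19.957.
⟨x²⟩ = 15.266.

15.27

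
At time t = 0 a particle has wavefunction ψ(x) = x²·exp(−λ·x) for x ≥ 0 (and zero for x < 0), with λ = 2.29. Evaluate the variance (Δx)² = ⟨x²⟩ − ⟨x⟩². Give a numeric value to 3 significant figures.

Compute ⟨x⟩ and ⟨x²⟩ separately, then (Δx)² = ⟨x²⟩ − ⟨x⟩².
Every integrand reduces to terms xʲ·e^(−2λx) on [0, ∞); use ∫₀^∞ xʲ·e^(−2λx) dx = j!/(2λ)^(j+1).
Normalization: ∫|ψ|² dx = 0.011909.
⟨x⟩ = 1.0917 and ⟨x²⟩ = 1.4302.
(Δx)² = 1.4302 − (1.0917)² = 0.23836.

0.238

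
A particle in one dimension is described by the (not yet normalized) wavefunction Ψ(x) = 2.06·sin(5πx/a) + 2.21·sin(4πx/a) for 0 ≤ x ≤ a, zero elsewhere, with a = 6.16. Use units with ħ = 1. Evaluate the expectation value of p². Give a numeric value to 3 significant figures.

5.25

p² Ψ = −ħ² d²Ψ/dx²; ⟨p²⟩ = −ħ² ∫ Ψ*·Ψ'' dx / ∫|Ψ|² dx.
d²/dx² sin(jπx/a) = −(jπ/a)²·sin(jπx/a); on 0 ≤ x ≤ a, ∫sin²(jπx/a) dx = a/2 and ∫sin(jπx/a)·sin(lπx/a) dx = 0 for j ≠ l, so only diagonal terms survive in ∫|Ψ|² and ∫Ψ·Ψ″; ∫Ψ·Ψ′ dx = [Ψ²/2] between the walls = 0.
State is unnormalized: ∫|Ψ|² dx = 28.113, and ∫Ψ*·(−ħ² Ψ'') dx = 147.59, so ⟨p²⟩ = 147.59 / 28.113.
⟨p²⟩ = 5.2499.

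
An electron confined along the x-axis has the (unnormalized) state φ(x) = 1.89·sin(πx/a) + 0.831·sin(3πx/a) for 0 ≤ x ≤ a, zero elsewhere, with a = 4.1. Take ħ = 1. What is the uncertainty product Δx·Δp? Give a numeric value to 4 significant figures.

Δx = √(⟨x²⟩−⟨x⟩²), Δp = √(⟨p²⟩−⟨p⟩²).
On 0 ≤ x ≤ a (j ≠ l): ∫sin²(jπx/a) dx = a/2, ∫sin(jπx/a)·sin(lπx/a) dx = 0; diagonal moments ∫x·sin²(jπx/a) dx = a²/4, ∫x²·sin²(jπx/a) dx = a³·(1/6 − 1/(4j²π²)); cross terms ∫x·sin(jπx/a)·sin(lπx/a) dx = 0 for j + l even and −4jla²/(π²(j² − l²)²) for j + l odd, ∫x²·sin(jπx/a)·sin(lπx/a) dx = (−1)^(j+l)·4jla³/(π²(j² − l²)²); higher powers the same way via product-to-sum and parts. d²/dx² sin(jπx/a) = −(jπ/a)²·sin(jπx/a); on 0 ≤ x ≤ a, ∫sin²(jπx/a) dx = a/2 and ∫sin(jπx/a)·sin(lπx/a) dx = 0 for j ≠ l, so only diagonal terms survive in ∫|φ|² and ∫φ·φ″; ∫φ·φ′ dx = [φ²/2] between the walls = 0.
Normalization: ∫|φ|² dx = 8.7385.
⟨x⟩ = 2.0500, ⟨x²⟩ = 5.3450 ⇒ Δx = 1.0689.
⟨p⟩ = 0.0000, ⟨p²⟩ = 1.3481 ⇒ Δp = 1.1611.
Δx·Δp = 1.2410.

1.241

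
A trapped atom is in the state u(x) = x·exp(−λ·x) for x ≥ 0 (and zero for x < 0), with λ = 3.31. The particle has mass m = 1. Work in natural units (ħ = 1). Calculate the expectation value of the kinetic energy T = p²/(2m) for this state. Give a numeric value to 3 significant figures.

5.48

T = −(ħ²/2m) d²/dx², so ⟨T⟩ = −(ħ²/2m) ∫ u*·u'' dx / ∫|u|² dx; with m = 1.
Differentiate x·exp(−λ·x) with the product rule; every integrand then reduces to terms xʲ·e^(−2λx) on [0, ∞), with ∫₀^∞ xʲ·e^(−2λx) dx = j!/(2λ)^(j+1).
State is unnormalized: ∫|u|² dx = 0.0068938, and ∫u*·(−ħ²/2m · u'') dx = 0.037764, so ⟨T⟩ = 0.037764 / 0.0068938.
⟨T⟩ = 5.4781.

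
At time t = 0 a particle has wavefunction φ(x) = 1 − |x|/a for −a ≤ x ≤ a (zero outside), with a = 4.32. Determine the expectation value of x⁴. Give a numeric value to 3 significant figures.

9.95

⟨x⁴⟩ = ∫ x⁴·|φ|² dx / ∫|φ|² dx (integrals over the domain).
φ is even, so ∫ over [−a, a] = 2∫₀ᵃ with φ = 1 − x/a there: ∫₀ᵃ (1 − x/a)² dx = a/3, ∫₀ᵃ x²(1 − x/a)² dx = a³/30, ∫₀ᵃ x⁴(1 − x/a)² dx = a⁵/105.
State is unnormalized: ∫|φ|² dx = 2.8800, and ∫φ*·x⁴·φ dx = 28.659, so ⟨x⁴⟩ = 28.659 / 2.8800.
⟨x⁴⟩ = 9.9510.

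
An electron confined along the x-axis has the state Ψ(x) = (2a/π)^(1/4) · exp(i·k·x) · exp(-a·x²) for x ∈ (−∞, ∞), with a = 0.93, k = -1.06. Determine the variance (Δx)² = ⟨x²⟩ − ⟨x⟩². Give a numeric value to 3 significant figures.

Compute ⟨x⟩ and ⟨x²⟩ separately, then (Δx)² = ⟨x²⟩ − ⟨x⟩².
Gaussian moments: ∫x^(2j)·e^(−2ax²) dx = (2j−1)!!/(4a)^j · √(π/(2a)), odd powers integrate to 0; here √(π/(2a)) = 1.2996.
⟨x⟩ = 0.0000 and ⟨x²⟩ = 0.26882.
(Δx)² = 0.26882 − (0.0000)² = 0.26882.

0.269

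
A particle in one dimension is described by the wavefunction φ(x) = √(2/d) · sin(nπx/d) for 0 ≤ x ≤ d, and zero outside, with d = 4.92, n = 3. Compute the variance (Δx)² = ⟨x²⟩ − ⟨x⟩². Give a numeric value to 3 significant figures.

Compute ⟨x⟩ and ⟨x²⟩ separately, then (Δx)² = ⟨x²⟩ − ⟨x⟩².
With sin²θ = (1 − cos2θ)/2 on 0 ≤ x ≤ d: ∫sin²(nπx/d) dx = d/2, ∫x·sin²(nπx/d) dx = d²/4, ∫x²·sin²(nπx/d) dx = d³·(1/6 − 1/(4n²π²)); higher powers xᵏ the same way, integrating xᵏ·cos(2nπx/d) by parts.
⟨x⟩ = 2.4600 and ⟨x²⟩ = 7.9325.
(Δx)² = 7.9325 − (2.4600)² = 1.8809.

1.88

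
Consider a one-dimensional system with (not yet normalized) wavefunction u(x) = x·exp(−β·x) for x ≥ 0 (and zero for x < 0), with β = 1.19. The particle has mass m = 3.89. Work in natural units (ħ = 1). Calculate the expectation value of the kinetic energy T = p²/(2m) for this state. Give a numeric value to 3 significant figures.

T = −(ħ²/2m) d²/dx², so ⟨T⟩ = −(ħ²/2m) ∫ u*·u'' dx / ∫|u|² dx; with m = 3.89.
Differentiate x·exp(−β·x) with the product rule; every integrand then reduces to terms xʲ·e^(−2βx) on [0, ∞), with ∫₀^∞ xʲ·e^(−2βx) dx = j!/(2β)^(j+1).
State is unnormalized: ∫|u|² dx = 0.14835, and ∫u*·(−ħ²/2m · u'') dx = 0.027003, so ⟨T⟩ = 0.027003 / 0.14835.
⟨T⟩ = 0.18202.

0.182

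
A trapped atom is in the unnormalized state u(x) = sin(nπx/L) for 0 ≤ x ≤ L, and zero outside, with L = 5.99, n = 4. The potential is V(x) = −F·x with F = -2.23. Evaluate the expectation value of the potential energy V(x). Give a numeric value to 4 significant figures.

⟨V⟩ = ∫ V(x)·|u|² dx / ∫|u|² dx.
With sin²θ = (1 − cos2θ)/2 on 0 ≤ x ≤ L: ∫sin²(nπx/L) dx = L/2, ∫x·sin²(nπx/L) dx = L²/4, ∫x²·sin²(nπx/L) dx = L³·(1/6 − 1/(4n²π²)); higher powers xᵏ the same way, integrating xᵏ·cos(2nπx/L) by parts.
State is unnormalized: ∫|u|² dx = 2.9950, and ∫u*·V(x)·u dx = 20.003, so ⟨V⟩ = 20.003 / 2.9950.
⟨V⟩ = 6.6789.

6.679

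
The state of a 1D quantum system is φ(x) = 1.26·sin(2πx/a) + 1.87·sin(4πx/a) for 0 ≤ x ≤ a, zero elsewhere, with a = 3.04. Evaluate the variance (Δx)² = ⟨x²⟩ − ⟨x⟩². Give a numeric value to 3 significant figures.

Compute ⟨x⟩ and ⟨x²⟩ separately, then (Δx)² = ⟨x²⟩ − ⟨x⟩².
On 0 ≤ x ≤ a (j ≠ l): ∫sin²(jπx/a) dx = a/2, ∫sin(jπx/a)·sin(lπx/a) dx = 0; diagonal moments ∫x·sin²(jπx/a) dx = a²/4, ∫x²·sin²(jπx/a) dx = a³·(1/6 − 1/(4j²π²)); cross terms ∫x·sin(jπx/a)·sin(lπx/a) dx = 0 for j + l even and −4jla²/(π²(j² − l²)²) for j + l odd, ∫x²·sin(jπx/a)·sin(lπx/a) dx = (−1)^(j+l)·4jla³/(π²(j² − l²)²); higher powers the same way via product-to-sum and parts.
Normalization: ∫|φ|² dx = 7.7284.
⟨x⟩ = 1.5200 and ⟨x²⟩ = 3.4096.
(Δx)² = 3.4096 − (1.5200)² = 1.0992.

1.10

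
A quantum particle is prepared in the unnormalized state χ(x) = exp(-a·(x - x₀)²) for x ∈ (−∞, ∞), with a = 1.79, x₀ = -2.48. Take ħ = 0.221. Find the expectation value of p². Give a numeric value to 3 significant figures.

0.0874

p² χ = −ħ² d²χ/dx²; ⟨p²⟩ = −ħ² ∫ χ*·χ'' dx / ∫|χ|² dx.
Gaussian moments (u = x − x₀): ∫u^(2j)·e^(−2au²) du = (2j−1)!!/(4a)^j · √(π/(2a)), odd powers integrate to 0; here √(π/(2a)) = 0.93677. Derivatives: d/dx e^(−au²) = −2au·e^(−au²), d²/dx² e^(−au²) = (4a²u² − 2a)·e^(−au²).
State is unnormalized: ∫|χ|² dx = 0.93677, and ∫χ*·(−ħ² χ'') dx = 0.081898, so ⟨p²⟩ = 0.081898 / 0.93677.
⟨p²⟩ = 0.087425.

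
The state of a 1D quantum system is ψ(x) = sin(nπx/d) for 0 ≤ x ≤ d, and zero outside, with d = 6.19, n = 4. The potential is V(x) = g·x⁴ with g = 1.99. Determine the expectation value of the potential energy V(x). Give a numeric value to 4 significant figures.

⟨V⟩ = ∫ V(x)·|ψ|² dx / ∫|ψ|² dx.
With sin²θ = (1 − cos2θ)/2 on 0 ≤ x ≤ d: ∫sin²(nπx/d) dx = d/2, ∫x·sin²(nπx/d) dx = d²/4, ∫x²·sin²(nπx/d) dx = d³·(1/6 − 1/(4n²π²)); higher powers xᵏ the same way, integrating xᵏ·cos(2nπx/d) by parts.
State is unnormalized: ∫|ψ|² dx = 3.0950, and ∫ψ*·V(x)·ψ dx = 1751.7, so ⟨V⟩ = 1751.7 / 3.0950.
⟨V⟩ = 565.99.

566.0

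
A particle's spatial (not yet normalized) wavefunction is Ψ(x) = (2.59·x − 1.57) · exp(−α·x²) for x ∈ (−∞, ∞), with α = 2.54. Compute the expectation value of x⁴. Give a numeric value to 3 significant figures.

⟨x⁴⟩ = ∫ x⁴·|Ψ|² dx / ∫|Ψ|² dx (integrals over the domain).
Expand each integrand as polynomial × e^(−2αx²) and use ∫x^(2j)·e^(−2αx²) dx = (2j−1)!!/(4α)^j · √(π/(2α)), odd powers → 0; here √(π/(2α)) = 0.78640.
State is unnormalized: ∫|Ψ|² dx = 2.4576, and ∫Ψ*·x⁴·Ψ dx = 0.13178, so ⟨x⁴⟩ = 0.13178 / 2.4576.
⟨x⁴⟩ = 0.053623.

0.0536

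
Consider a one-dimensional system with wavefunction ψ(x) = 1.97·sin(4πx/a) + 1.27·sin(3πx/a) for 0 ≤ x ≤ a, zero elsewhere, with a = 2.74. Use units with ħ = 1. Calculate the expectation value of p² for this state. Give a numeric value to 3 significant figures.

18.3

p² ψ = −ħ² d²ψ/dx²; ⟨p²⟩ = −ħ² ∫ ψ*·ψ'' dx / ∫|ψ|² dx.
d²/dx² sin(jπx/a) = −(jπ/a)²·sin(jπx/a); on 0 ≤ x ≤ a, ∫sin²(jπx/a) dx = a/2 and ∫sin(jπx/a)·sin(lπx/a) dx = 0 for j ≠ l, so only diagonal terms survive in ∫|ψ|² and ∫ψ·ψ″; ∫ψ·ψ′ dx = [ψ²/2] between the walls = 0.
State is unnormalized: ∫|ψ|² dx = 7.5265, and ∫ψ*·(−ħ² ψ'') dx = 137.98, so ⟨p²⟩ = 137.98 / 7.5265.
⟨p²⟩ = 18.332.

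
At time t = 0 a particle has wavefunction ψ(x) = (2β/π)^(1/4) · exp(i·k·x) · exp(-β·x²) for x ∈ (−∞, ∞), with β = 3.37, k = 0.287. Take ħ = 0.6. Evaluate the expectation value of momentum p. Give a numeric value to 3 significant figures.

0.172

p ψ = −iħ dψ/dx; then ⟨p⟩ = ∫ ψ*·(pψ) dx.
Gaussian moments: ∫x^(2j)·e^(−2βx²) dx = (2j−1)!!/(4β)^j · √(π/(2β)), odd powers integrate to 0; here √(π/(2β)) = 0.68272. Derivatives: ψ′ = (ik − 2βx)·ψ, ψ″ = ((ik − 2βx)² − 2β)·ψ; the odd-in-x pieces drop out.
⟨p⟩ = 0.17220.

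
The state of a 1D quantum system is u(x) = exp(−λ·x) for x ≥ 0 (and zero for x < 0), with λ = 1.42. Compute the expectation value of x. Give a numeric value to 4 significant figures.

0.3521

⟨x⟩ = ∫ x·|u|² dx / ∫|u|² dx (integrals over the domain).
Every integrand reduces to terms xʲ·e^(−2λx) on [0, ∞); use ∫₀^∞ xʲ·e^(−2λx) dx = j!/(2λ)^(j+1).
State is unnormalized: ∫|u|² dx = 0.35211, and ∫u*·x·u dx = 0.12398, so ⟨x⟩ = 0.12398 / 0.35211.
⟨x⟩ = 0.35211.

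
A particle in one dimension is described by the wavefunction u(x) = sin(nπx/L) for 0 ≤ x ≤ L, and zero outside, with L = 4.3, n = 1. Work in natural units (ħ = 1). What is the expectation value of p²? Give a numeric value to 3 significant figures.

p² u = −ħ² d²u/dx²; ⟨p²⟩ = −ħ² ∫ u*·u'' dx / ∫|u|² dx.
d/dx sin(nπx/L) = (nπ/L)·cos(nπx/L) and d²/dx² sin(nπx/L) = −(nπ/L)²·sin(nπx/L); on 0 ≤ x ≤ L, ∫sin²(nπx/L) dx = L/2 and ∫sin(nπx/L)·cos(nπx/L) dx = 0.
State is unnormalized: ∫|u|² dx = 2.1500, and ∫u*·(−ħ² u'') dx = 1.1476, so ⟨p²⟩ = 1.1476 / 2.1500.
⟨p²⟩ = 0.53378.

0.534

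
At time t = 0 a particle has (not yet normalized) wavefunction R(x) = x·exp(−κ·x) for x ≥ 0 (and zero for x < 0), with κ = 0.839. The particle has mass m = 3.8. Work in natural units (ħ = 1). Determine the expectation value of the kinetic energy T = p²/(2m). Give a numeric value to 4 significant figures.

0.09262

T = −(ħ²/2m) d²/dx², so ⟨T⟩ = −(ħ²/2m) ∫ R*·R'' dx / ∫|R|² dx; with m = 3.8.
Differentiate x·exp(−κ·x) with the product rule; every integrand then reduces to terms xʲ·e^(−2κx) on [0, ∞), with ∫₀^∞ xʲ·e^(−2κx) dx = j!/(2κ)^(j+1).
State is unnormalized: ∫|R|² dx = 0.42331, and ∫R*·(−ħ²/2m · R'') dx = 0.039207, so ⟨T⟩ = 0.039207 / 0.42331.
⟨T⟩ = 0.092621.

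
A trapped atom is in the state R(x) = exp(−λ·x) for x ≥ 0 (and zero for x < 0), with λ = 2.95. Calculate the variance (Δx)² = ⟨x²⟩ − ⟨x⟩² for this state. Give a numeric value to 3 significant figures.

Compute ⟨x⟩ and ⟨x²⟩ separately, then (Δx)² = ⟨x²⟩ − ⟨x⟩².
Every integrand reduces to terms xʲ·e^(−2λx) on [0, ∞); use ∫₀^∞ xʲ·e^(−2λx) dx = j!/(2λ)^(j+1).
Normalization: ∫|R|² dx = 0.16949.
⟨x⟩ = 0.16949 and ⟨x²⟩ = 0.057455.
(Δx)² = 0.057455 − (0.16949)² = 0.028727.

0.0287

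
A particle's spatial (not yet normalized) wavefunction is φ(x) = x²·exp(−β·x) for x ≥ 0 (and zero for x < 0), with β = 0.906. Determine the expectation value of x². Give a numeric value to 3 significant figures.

⟨x²⟩ = ∫ x²·|φ|² dx / ∫|φ|² dx (integrals over the domain).
Every integrand reduces to terms xʲ·e^(−2βx) on [0, ∞); use ∫₀^∞ xʲ·e^(−2βx) dx = j!/(2β)^(j+1).
State is unnormalized: ∫|φ|² dx = 1.2286, and ∫φ*·x²·φ dx = 11.226, so ⟨x²⟩ = 11.226 / 1.2286.
⟨x²⟩ = 9.1370.

9.14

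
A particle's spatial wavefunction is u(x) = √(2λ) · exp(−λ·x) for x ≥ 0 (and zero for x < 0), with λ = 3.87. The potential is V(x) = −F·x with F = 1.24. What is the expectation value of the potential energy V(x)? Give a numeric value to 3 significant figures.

⟨V⟩ = ∫ V(x)·|u|² dx.
Every integrand reduces to terms xʲ·e^(−2λx) on [0, ∞); use ∫₀^∞ xʲ·e^(−2λx) dx = j!/(2λ)^(j+1).
⟨V⟩ = -0.16021.

-0.160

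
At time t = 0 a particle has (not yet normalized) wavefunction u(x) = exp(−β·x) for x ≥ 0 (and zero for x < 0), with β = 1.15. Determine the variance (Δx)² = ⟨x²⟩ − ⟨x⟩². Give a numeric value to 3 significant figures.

0.189

Compute ⟨x⟩ and ⟨x²⟩ separately, then (Δx)² = ⟨x²⟩ − ⟨x⟩².
Every integrand reduces to terms xʲ·e^(−2βx) on [0, ∞); use ∫₀^∞ xʲ·e^(−2βx) dx = j!/(2β)^(j+1).
Normalization: ∫|u|² dx = 0.43478.
⟨x⟩ = 0.43478 and ⟨x²⟩ = 0.37807.
(Δx)² = 0.37807 − (0.43478)² = 0.18904.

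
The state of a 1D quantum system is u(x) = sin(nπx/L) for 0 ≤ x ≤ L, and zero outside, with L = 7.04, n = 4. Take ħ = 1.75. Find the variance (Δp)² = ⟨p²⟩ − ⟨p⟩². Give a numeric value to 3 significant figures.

9.76

Compute ⟨p⟩ and ⟨p²⟩ separately; (Δp)² = ⟨p²⟩ − ⟨p⟩².
d/dx sin(nπx/L) = (nπ/L)·cos(nπx/L) and d²/dx² sin(nπx/L) = −(nπ/L)²·sin(nπx/L); on 0 ≤ x ≤ L, ∫sin²(nπx/L) dx = L/2 and ∫sin(nπx/L)·cos(nπx/L) dx = 0.
Normalization: ∫|u|² dx = 3.5200.
⟨p⟩ = 0.0000 and ⟨p²⟩ = 9.7578.
(Δp)² = 9.7578 − (0.0000)² = 9.7578.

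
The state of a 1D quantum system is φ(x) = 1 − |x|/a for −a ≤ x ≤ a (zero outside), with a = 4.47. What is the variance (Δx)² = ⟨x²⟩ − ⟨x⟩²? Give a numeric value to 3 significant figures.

Compute ⟨x⟩ and ⟨x²⟩ separately, then (Δx)² = ⟨x²⟩ − ⟨x⟩².
φ is even, so ∫ over [−a, a] = 2∫₀ᵃ with φ = 1 − x/a there: ∫₀ᵃ (1 − x/a)² dx = a/3, ∫₀ᵃ x²(1 − x/a)² dx = a³/30, ∫₀ᵃ x⁴(1 − x/a)² dx = a⁵/105.
Normalization: ∫|φ|² dx = 2.9800.
⟨x⟩ = 0.0000 and ⟨x²⟩ = 1.9981.
(Δx)² = 1.9981 − (0.0000)² = 1.9981.

2.00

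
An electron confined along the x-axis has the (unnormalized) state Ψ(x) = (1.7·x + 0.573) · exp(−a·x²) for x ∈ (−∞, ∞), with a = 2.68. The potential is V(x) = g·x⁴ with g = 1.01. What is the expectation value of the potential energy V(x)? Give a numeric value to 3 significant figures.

⟨V⟩ = ∫ V(x)·|Ψ|² dx / ∫|Ψ|² dx.
Expand each integrand as polynomial × e^(−2ax²) and use ∫x^(2j)·e^(−2ax²) dx = (2j−1)!!/(4a)^j · √(π/(2a)), odd powers → 0; here √(π/(2a)) = 0.76558.
State is unnormalized: ∫|Ψ|² dx = 0.45776, and ∫Ψ*·V(x)·Ψ dx = 0.033837, so ⟨V⟩ = 0.033837 / 0.45776.
⟨V⟩ = 0.073919.

0.0739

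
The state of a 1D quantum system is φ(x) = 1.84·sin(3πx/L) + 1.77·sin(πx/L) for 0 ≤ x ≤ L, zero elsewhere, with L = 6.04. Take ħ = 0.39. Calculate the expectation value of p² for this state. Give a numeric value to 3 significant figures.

p² φ = −ħ² d²φ/dx²; ⟨p²⟩ = −ħ² ∫ φ*·φ'' dx / ∫|φ|² dx.
d²/dx² sin(jπx/L) = −(jπ/L)²·sin(jπx/L); on 0 ≤ x ≤ L, ∫sin²(jπx/L) dx = L/2 and ∫sin(jπx/L)·sin(lπx/L) dx = 0 for j ≠ l, so only diagonal terms survive in ∫|φ|² and ∫φ·φ″; ∫φ·φ′ dx = [φ²/2] between the walls = 0.
State is unnormalized: ∫|φ|² dx = 19.686, and ∫φ*·(−ħ² φ'') dx = 4.1758, so ⟨p²⟩ = 4.1758 / 19.686.
⟨p²⟩ = 0.21212.

0.212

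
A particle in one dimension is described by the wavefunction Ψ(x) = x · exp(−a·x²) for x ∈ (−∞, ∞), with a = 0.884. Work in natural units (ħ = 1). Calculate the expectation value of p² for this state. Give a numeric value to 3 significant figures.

2.65

p² Ψ = −ħ² d²Ψ/dx²; ⟨p²⟩ = −ħ² ∫ Ψ*·Ψ'' dx / ∫|Ψ|² dx.
Expand each integrand as polynomial × e^(−2ax²) and use ∫x^(2j)·e^(−2ax²) dx = (2j−1)!!/(4a)^j · √(π/(2a)), odd powers → 0; here √(π/(2a)) = 1.3330. Differentiate with the product rule, d/dx e^(−ax²) = −2ax·e^(−ax²).
State is unnormalized: ∫|Ψ|² dx = 0.37698, and ∫Ψ*·(−ħ² Ψ'') dx = 0.99976, so ⟨p²⟩ = 0.99976 / 0.37698.
⟨p²⟩ = 2.6520.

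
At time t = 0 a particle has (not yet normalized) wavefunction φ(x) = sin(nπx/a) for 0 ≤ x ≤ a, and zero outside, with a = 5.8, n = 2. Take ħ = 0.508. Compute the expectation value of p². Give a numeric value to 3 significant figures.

0.303

p² φ = −ħ² d²φ/dx²; ⟨p²⟩ = −ħ² ∫ φ*·φ'' dx / ∫|φ|² dx.
d/dx sin(nπx/a) = (nπ/a)·cos(nπx/a) and d²/dx² sin(nπx/a) = −(nπ/a)²·sin(nπx/a); on 0 ≤ x ≤ a, ∫sin²(nπx/a) dx = a/2 and ∫sin(nπx/a)·cos(nπx/a) dx = 0.
State is unnormalized: ∫|φ|² dx = 2.9000, and ∫φ*·(−ħ² φ'') dx = 0.87827, so ⟨p²⟩ = 0.87827 / 2.9000.
⟨p²⟩ = 0.30285.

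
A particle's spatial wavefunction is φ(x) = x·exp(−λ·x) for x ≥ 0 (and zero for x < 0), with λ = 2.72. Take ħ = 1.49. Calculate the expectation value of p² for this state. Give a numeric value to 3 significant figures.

16.4

p² φ = −ħ² d²φ/dx²; ⟨p²⟩ = −ħ² ∫ φ*·φ'' dx / ∫|φ|² dx.
Differentiate x·exp(−λ·x) with the product rule; every integrand then reduces to terms xʲ·e^(−2λx) on [0, ∞), with ∫₀^∞ xʲ·e^(−2λx) dx = j!/(2λ)^(j+1).
State is unnormalized: ∫|φ|² dx = 0.012423, and ∫φ*·(−ħ² φ'') dx = 0.20405, so ⟨p²⟩ = 0.20405 / 0.012423.
⟨p²⟩ = 16.425.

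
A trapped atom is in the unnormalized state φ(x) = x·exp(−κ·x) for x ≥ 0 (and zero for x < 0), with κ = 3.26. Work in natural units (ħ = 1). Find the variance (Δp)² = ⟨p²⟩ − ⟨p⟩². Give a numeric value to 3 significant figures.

10.6

Compute ⟨p⟩ and ⟨p²⟩ separately; (Δp)² = ⟨p²⟩ − ⟨p⟩².
Differentiate x·exp(−κ·x) with the product rule; every integrand then reduces to terms xʲ·e^(−2κx) on [0, ∞), with ∫₀^∞ xʲ·e^(−2κx) dx = j!/(2κ)^(j+1).
Normalization: ∫|φ|² dx = 0.0072158.
⟨p⟩ = 0.0000 and ⟨p²⟩ = 10.628.
(Δp)² = 10.628 − (0.0000)² = 10.628.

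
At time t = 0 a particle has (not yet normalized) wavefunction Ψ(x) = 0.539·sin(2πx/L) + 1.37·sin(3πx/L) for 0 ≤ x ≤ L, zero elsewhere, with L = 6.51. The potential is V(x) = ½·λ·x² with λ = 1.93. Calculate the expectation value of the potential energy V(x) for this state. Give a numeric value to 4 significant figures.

7.942

⟨V⟩ = ∫ V(x)·|Ψ|² dx / ∫|Ψ|² dx.
On 0 ≤ x ≤ L (j ≠ l): ∫sin²(jπx/L) dx = L/2, ∫sin(jπx/L)·sin(lπx/L) dx = 0; diagonal moments ∫x·sin²(jπx/L) dx = L²/4, ∫x²·sin²(jπx/L) dx = L³·(1/6 − 1/(4j²π²)); cross terms ∫x·sin(jπx/L)·sin(lπx/L) dx = 0 for j + l even and −4jlL²/(π²(j² − l²)²) for j + l odd, ∫x²·sin(jπx/L)·sin(lπx/L) dx = (−1)^(j+l)·4jlL³/(π²(j² − l²)²); higher powers the same way via product-to-sum and parts.
State is unnormalized: ∫|Ψ|² dx = 7.0550, and ∫Ψ*·V(x)·Ψ dx = 56.033, so ⟨V⟩ = 56.033 / 7.0550.
⟨V⟩ = 7.9424.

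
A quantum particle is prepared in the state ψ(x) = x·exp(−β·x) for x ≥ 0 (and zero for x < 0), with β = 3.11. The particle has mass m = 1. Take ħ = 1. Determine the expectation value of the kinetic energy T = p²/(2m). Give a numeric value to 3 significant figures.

4.84

T = −(ħ²/2m) d²/dx², so ⟨T⟩ = −(ħ²/2m) ∫ ψ*·ψ'' dx / ∫|ψ|² dx; with m = 1.
Differentiate x·exp(−β·x) with the product rule; every integrand then reduces to terms xʲ·e^(−2βx) on [0, ∞), with ∫₀^∞ xʲ·e^(−2βx) dx = j!/(2β)^(j+1).
State is unnormalized: ∫|ψ|² dx = 0.0083111, and ∫ψ*·(−ħ²/2m · ψ'') dx = 0.040193, so ⟨T⟩ = 0.040193 / 0.0083111.
⟨T⟩ = 4.8361.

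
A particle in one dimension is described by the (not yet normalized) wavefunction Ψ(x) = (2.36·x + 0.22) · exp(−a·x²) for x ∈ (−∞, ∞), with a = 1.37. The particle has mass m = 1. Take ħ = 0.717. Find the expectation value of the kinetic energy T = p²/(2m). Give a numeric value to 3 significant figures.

T = −(ħ²/2m) d²/dx², so ⟨T⟩ = −(ħ²/2m) ∫ Ψ*·Ψ'' dx / ∫|Ψ|² dx; with m = 1.
Expand each integrand as polynomial × e^(−2ax²) and use ∫x^(2j)·e^(−2ax²) dx = (2j−1)!!/(4a)^j · √(π/(2a)), odd powers → 0; here √(π/(2a)) = 1.0708. Differentiate with the product rule, d/dx e^(−ax²) = −2ax·e^(−ax²).
State is unnormalized: ∫|Ψ|² dx = 1.1401, and ∫Ψ*·(−ħ²/2m · Ψ'') dx = 1.1680, so ⟨T⟩ = 1.1680 / 1.1401.
⟨T⟩ = 1.0244.

1.02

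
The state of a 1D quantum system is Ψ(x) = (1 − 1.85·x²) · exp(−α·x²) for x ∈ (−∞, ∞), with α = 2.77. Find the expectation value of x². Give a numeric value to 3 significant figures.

⟨x²⟩ = ∫ x²·|Ψ|² dx / ∫|Ψ|² dx (integrals over the domain).
Expand each integrand as polynomial × e^(−2αx²) and use ∫x^(2j)·e^(−2αx²) dx = (2j−1)!!/(4α)^j · √(π/(2α)), odd powers → 0; here √(π/(2α)) = 0.75304.
State is unnormalized: ∫|Ψ|² dx = 0.56456, and ∫Ψ*·x²·Ψ dx = 0.028298, so ⟨x²⟩ = 0.028298 / 0.56456.
⟨x²⟩ = 0.050124.

0.0501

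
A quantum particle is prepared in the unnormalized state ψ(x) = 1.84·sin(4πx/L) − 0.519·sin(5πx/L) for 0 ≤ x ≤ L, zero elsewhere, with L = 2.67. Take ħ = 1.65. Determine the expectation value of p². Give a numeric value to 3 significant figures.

62.8

p² ψ = −ħ² d²ψ/dx²; ⟨p²⟩ = −ħ² ∫ ψ*·ψ'' dx / ∫|ψ|² dx.
d²/dx² sin(jπx/L) = −(jπ/L)²·sin(jπx/L); on 0 ≤ x ≤ L, ∫sin²(jπx/L) dx = L/2 and ∫sin(jπx/L)·sin(lπx/L) dx = 0 for j ≠ l, so only diagonal terms survive in ∫|ψ|² and ∫ψ·ψ″; ∫ψ·ψ′ dx = [ψ²/2] between the walls = 0.
State is unnormalized: ∫|ψ|² dx = 4.8794, and ∫ψ*·(−ħ² ψ'') dx = 306.46, so ⟨p²⟩ = 306.46 / 4.8794.
⟨p²⟩ = 62.807.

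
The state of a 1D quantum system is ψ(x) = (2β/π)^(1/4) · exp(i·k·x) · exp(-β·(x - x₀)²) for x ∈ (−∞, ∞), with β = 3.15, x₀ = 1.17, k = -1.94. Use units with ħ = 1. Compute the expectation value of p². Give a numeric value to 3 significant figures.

6.91

p² ψ = −ħ² d²ψ/dx²; ⟨p²⟩ = −ħ² ∫ ψ*·ψ'' dx.
Gaussian moments (u = x − x₀): ∫u^(2j)·e^(−2βu²) du = (2j−1)!!/(4β)^j · √(π/(2β)), odd powers integrate to 0; here √(π/(2β)) = 0.70616. Derivatives: ψ′ = (ik − 2βu)·ψ, ψ″ = ((ik − 2βu)² − 2β)·ψ; the odd-in-u pieces drop out.
⟨p²⟩ = 6.9136.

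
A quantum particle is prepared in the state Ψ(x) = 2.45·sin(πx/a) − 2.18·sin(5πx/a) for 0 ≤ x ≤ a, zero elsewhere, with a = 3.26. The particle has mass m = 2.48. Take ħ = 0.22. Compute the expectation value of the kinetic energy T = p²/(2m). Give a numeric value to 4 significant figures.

T = −(ħ²/2m) d²/dx², so ⟨T⟩ = −(ħ²/2m) ∫ Ψ*·Ψ'' dx / ∫|Ψ|² dx; with m = 2.48.
d²/dx² sin(jπx/a) = −(jπ/a)²·sin(jπx/a); on 0 ≤ x ≤ a, ∫sin²(jπx/a) dx = a/2 and ∫sin(jπx/a)·sin(lπx/a) dx = 0 for j ≠ l, so only diagonal terms survive in ∫|Ψ|² and ∫Ψ·Ψ″; ∫Ψ·Ψ′ dx = [Ψ²/2] between the walls = 0.
State is unnormalized: ∫|Ψ|² dx = 17.530, and ∫Ψ*·(−ħ²/2m · Ψ'') dx = 1.8436, so ⟨T⟩ = 1.8436 / 17.530.
⟨T⟩ = 0.10517.

0.1052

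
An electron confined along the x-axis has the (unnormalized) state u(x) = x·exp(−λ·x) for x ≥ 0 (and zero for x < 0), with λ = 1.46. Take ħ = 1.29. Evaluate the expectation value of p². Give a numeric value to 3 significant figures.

3.55

p² u = −ħ² d²u/dx²; ⟨p²⟩ = −ħ² ∫ u*·u'' dx / ∫|u|² dx.
Differentiate x·exp(−λ·x) with the product rule; every integrand then reduces to terms xʲ·e^(−2λx) on [0, ∞), with ∫₀^∞ xʲ·e^(−2λx) dx = j!/(2λ)^(j+1).
State is unnormalized: ∫|u|² dx = 0.080331, and ∫u*·(−ħ² u'') dx = 0.28495, so ⟨p²⟩ = 0.28495 / 0.080331.
⟨p²⟩ = 3.5472.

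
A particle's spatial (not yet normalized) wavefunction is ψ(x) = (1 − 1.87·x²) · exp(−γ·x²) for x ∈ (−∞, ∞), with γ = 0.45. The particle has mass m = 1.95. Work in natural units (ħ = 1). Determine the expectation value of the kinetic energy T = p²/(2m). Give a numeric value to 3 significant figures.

0.568

T = −(ħ²/2m) d²/dx², so ⟨T⟩ = −(ħ²/2m) ∫ ψ*·ψ'' dx / ∫|ψ|² dx; with m = 1.95.
Expand each integrand as polynomial × e^(−2γx²) and use ∫x^(2j)·e^(−2γx²) dx = (2j−1)!!/(4γ)^j · √(π/(2γ)), odd powers → 0; here √(π/(2γ)) = 1.8683. Differentiate with the product rule, d/dx e^(−γx²) = −2γx·e^(−γx²).
State is unnormalized: ∫|ψ|² dx = 4.0358, and ∫ψ*·(−ħ²/2m · ψ'') dx = 2.2922, so ⟨T⟩ = 2.2922 / 4.0358.
⟨T⟩ = 0.56797.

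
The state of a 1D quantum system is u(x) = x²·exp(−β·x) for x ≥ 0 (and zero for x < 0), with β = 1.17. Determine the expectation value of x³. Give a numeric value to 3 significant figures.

⟨x³⟩ = ∫ x³·|u|² dx / ∫|u|² dx (integrals over the domain).
Every integrand reduces to terms xʲ·e^(−2βx) on [0, ∞); use ∫₀^∞ xʲ·e^(−2βx) dx = j!/(2β)^(j+1).
State is unnormalized: ∫|u|² dx = 0.34208, and ∫u*·x³·u dx = 5.6067, so ⟨x³⟩ = 5.6067 / 0.34208.
⟨x³⟩ = 16.390.

16.4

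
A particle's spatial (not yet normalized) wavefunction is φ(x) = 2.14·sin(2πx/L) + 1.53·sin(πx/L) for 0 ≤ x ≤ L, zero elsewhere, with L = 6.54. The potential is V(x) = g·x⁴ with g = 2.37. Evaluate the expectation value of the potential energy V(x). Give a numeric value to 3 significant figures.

⟨V⟩ = ∫ V(x)·|φ|² dx / ∫|φ|² dx.
On 0 ≤ x ≤ L (j ≠ l): ∫sin²(jπx/L) dx = L/2, ∫sin(jπx/L)·sin(lπx/L) dx = 0; diagonal moments ∫x·sin²(jπx/L) dx = L²/4, ∫x²·sin²(jπx/L) dx = L³·(1/6 − 1/(4j²π²)); cross terms ∫x·sin(jπx/L)·sin(lπx/L) dx = 0 for j + l even and −4jlL²/(π²(j² − l²)²) for j + l odd, ∫x²·sin(jπx/L)·sin(lπx/L) dx = (−1)^(j+l)·4jlL³/(π²(j² − l²)²); higher powers the same way via product-to-sum and parts.
State is unnormalized: ∫|φ|² dx = 22.630, and ∫φ*·V(x)·φ dx = 4335.4, so ⟨V⟩ = 4335.4 / 22.630.
⟨V⟩ = 191.58.

192.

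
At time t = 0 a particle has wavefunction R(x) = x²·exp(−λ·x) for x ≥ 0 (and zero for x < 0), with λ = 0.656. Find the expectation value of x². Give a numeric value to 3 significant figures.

17.4

⟨x²⟩ = ∫ x²·|R|² dx / ∫|R|² dx (integrals over the domain).
Every integrand reduces to terms xʲ·e^(−2λx) on [0, ∞); use ∫₀^∞ xʲ·e^(−2λx) dx = j!/(2λ)^(j+1).
State is unnormalized: ∫|R|² dx = 6.1737, and ∫R*·x²·R dx = 107.60, so ⟨x²⟩ = 107.60 / 6.1737.
⟨x²⟩ = 17.428.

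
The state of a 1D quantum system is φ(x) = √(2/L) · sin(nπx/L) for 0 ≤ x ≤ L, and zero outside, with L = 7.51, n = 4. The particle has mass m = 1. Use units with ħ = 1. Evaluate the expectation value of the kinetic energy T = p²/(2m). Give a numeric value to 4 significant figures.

1.400

T = −(ħ²/2m) d²/dx², so ⟨T⟩ = −(ħ²/2m) ∫ φ*·φ'' dx; with m = 1.
d/dx sin(nπx/L) = (nπ/L)·cos(nπx/L) and d²/dx² sin(nπx/L) = −(nπ/L)²·sin(nπx/L); on 0 ≤ x ≤ L, ∫sin²(nπx/L) dx = L/2 and ∫sin(nπx/L)·cos(nπx/L) dx = 0.
⟨T⟩ = 1.3999.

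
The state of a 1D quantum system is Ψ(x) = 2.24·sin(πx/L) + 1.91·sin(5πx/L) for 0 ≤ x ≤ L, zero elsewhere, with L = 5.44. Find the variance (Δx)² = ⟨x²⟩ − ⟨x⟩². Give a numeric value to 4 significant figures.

1.778

Compute ⟨x⟩ and ⟨x²⟩ separately, then (Δx)² = ⟨x²⟩ − ⟨x⟩².
On 0 ≤ x ≤ L (j ≠ l): ∫sin²(jπx/L) dx = L/2, ∫sin(jπx/L)·sin(lπx/L) dx = 0; diagonal moments ∫x·sin²(jπx/L) dx = L²/4, ∫x²·sin²(jπx/L) dx = L³·(1/6 − 1/(4j²π²)); cross terms ∫x·sin(jπx/L)·sin(lπx/L) dx = 0 for j + l even and −4jlL²/(π²(j² − l²)²) for j + l odd, ∫x²·sin(jπx/L)·sin(lπx/L) dx = (−1)^(j+l)·4jlL³/(π²(j² − l²)²); higher powers the same way via product-to-sum and parts.
Normalization: ∫|Ψ|² dx = 23.571.
⟨x⟩ = 2.7200 and ⟨x²⟩ = 9.1768.
(Δx)² = 9.1768 − (2.7200)² = 1.7784.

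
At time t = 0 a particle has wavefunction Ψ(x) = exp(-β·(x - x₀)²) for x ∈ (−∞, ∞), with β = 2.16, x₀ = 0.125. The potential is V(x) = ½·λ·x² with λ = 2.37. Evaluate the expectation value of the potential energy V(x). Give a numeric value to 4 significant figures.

⟨V⟩ = ∫ V(x)·|Ψ|² dx / ∫|Ψ|² dx.
Gaussian moments (u = x − x₀): ∫u^(2j)·e^(−2βu²) du = (2j−1)!!/(4β)^j · √(π/(2β)), odd powers integrate to 0; here √(π/(2β)) = 0.85277.
State is unnormalized: ∫|Ψ|² dx = 0.85277, and ∫Ψ*·V(x)·Ψ dx = 0.13275, so ⟨V⟩ = 0.13275 / 0.85277.
⟨V⟩ = 0.15567.

0.1557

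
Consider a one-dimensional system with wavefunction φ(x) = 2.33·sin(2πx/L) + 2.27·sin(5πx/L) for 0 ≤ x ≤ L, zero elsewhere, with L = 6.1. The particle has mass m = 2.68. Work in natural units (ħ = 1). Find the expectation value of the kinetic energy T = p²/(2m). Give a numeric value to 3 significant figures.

0.704

T = −(ħ²/2m) d²/dx², so ⟨T⟩ = −(ħ²/2m) ∫ φ*·φ'' dx / ∫|φ|² dx; with m = 2.68.
d²/dx² sin(jπx/L) = −(jπ/L)²·sin(jπx/L); on 0 ≤ x ≤ L, ∫sin²(jπx/L) dx = L/2 and ∫sin(jπx/L)·sin(lπx/L) dx = 0 for j ≠ l, so only diagonal terms survive in ∫|φ|² and ∫φ·φ″; ∫φ·φ′ dx = [φ²/2] between the walls = 0.
State is unnormalized: ∫|φ|² dx = 32.274, and ∫φ*·(−ħ²/2m · φ'') dx = 22.721, so ⟨T⟩ = 22.721 / 32.274.
⟨T⟩ = 0.70398.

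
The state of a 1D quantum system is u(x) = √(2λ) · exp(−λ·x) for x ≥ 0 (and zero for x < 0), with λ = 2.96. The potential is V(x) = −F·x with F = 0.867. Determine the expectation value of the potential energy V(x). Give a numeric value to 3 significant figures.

-0.146

⟨V⟩ = ∫ V(x)·|u|² dx.
Every integrand reduces to terms xʲ·e^(−2λx) on [0, ∞); use ∫₀^∞ xʲ·e^(−2λx) dx = j!/(2λ)^(j+1).
⟨V⟩ = -0.14645.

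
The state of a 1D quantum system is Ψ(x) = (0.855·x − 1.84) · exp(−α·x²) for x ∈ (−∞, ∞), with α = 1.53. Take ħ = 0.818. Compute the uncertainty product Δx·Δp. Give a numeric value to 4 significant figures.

0.4091

Δx = √(⟨x²⟩−⟨x⟩²), Δp = √(⟨p²⟩−⟨p⟩²).
Expand each integrand as polynomial × e^(−2αx²) and use ∫x^(2j)·e^(−2αx²) dx = (2j−1)!!/(4α)^j · √(π/(2α)), odd powers → 0; here √(π/(2α)) = 1.0132. Differentiate with the product rule, d/dx e^(−αx²) = −2αx·e^(−αx²).
Normalization: ∫|Ψ|² dx = 3.5515.
⟨x⟩ = -0.14668, ⟨x²⟩ = 0.17454 ⇒ Δx = 0.39118.
⟨p⟩ = 0.0000, ⟨p²⟩ = 1.0935 ⇒ Δp = 1.0457.
Δx·Δp = 0.40906.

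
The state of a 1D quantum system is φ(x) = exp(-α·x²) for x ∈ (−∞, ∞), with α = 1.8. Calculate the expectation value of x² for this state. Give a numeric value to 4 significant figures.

0.1389

⟨x²⟩ = ∫ x²·|φ|² dx / ∫|φ|² dx (integrals over the domain).
Gaussian moments: ∫x^(2j)·e^(−2αx²) dx = (2j−1)!!/(4α)^j · √(π/(2α)), odd powers integrate to 0; here √(π/(2α)) = 0.93417.
State is unnormalized: ∫|φ|² dx = 0.93417, and ∫φ*·x²·φ dx = 0.12975, so ⟨x²⟩ = 0.12975 / 0.93417.
⟨x²⟩ = 0.13889.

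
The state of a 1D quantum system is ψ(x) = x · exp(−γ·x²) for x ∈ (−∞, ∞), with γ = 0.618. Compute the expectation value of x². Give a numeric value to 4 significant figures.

1.214

⟨x²⟩ = ∫ x²·|ψ|² dx / ∫|ψ|² dx (integrals over the domain).
Expand each integrand as polynomial × e^(−2γx²) and use ∫x^(2j)·e^(−2γx²) dx = (2j−1)!!/(4γ)^j · √(π/(2γ)), odd powers → 0; here √(π/(2γ)) = 1.5943.
State is unnormalized: ∫|ψ|² dx = 0.64494, and ∫ψ*·x²·ψ dx = 0.78269, so ⟨x²⟩ = 0.78269 / 0.64494.
⟨x²⟩ = 1.2136.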